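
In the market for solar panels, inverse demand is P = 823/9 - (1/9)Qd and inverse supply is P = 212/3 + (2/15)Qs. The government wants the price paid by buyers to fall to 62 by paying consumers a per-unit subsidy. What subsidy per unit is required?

At a buyer price of 62, quantity demanded is 823 − 9·62 = 265.
Sellers supply 265 only when they receive Ps = 212/3 + (2/15)·265 = 106.
s = Ps − Pb = 106 − 62 = 44.

Required subsidy s = 44 per unit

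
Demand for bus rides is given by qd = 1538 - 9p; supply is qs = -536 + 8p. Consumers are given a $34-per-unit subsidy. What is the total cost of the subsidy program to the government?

Government cost = $19856

Pre-subsidy: 1538 - 9p = -536 + 8p gives p* = 122, q* = 440.
With the rebate, buyers effectively pay pb = ps − 34, where ps is the price sellers receive.
Demand in terms of ps becomes qd = 1538 − 9(ps − 34) = 1844 - 9ps. Setting this equal to supply: 1844 - 9ps = -536 + 8ps, so ps = 140.
Buyers pay pb = 140 − 34 = 106; q' = -536 + 8·140 = 584.
Government outlay = subsidy × quantity = 34 × 584 = 19856.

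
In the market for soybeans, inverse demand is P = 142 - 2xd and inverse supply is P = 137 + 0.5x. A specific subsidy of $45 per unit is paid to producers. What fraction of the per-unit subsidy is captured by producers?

Producer share = 0.2

Pre-subsidy: 142 - 2x = 137 + 0.5x gives x* = 2 and P* = 138.
With the subsidy, sellers receive Ps = Pb + 45 for each unit, where Pb is the price buyers pay.
On the curves, Pb = 142 - 2x and Ps = 137 + 0.5x; the wedge Ps − Pb = 45 gives 137 + 0.5x − (142 - 2x) = 45, so x' = 20.
Then Pb = 142 − 2·20 = 102 and Ps = 137 + 0.5·20 = 147.
Buyers' price falls by P* − Pb = 138 − 102 = 36; sellers' price rises by Ps − P* = 147 − 138 = 9.
So producers capture 9/45 = 0.2 of each unit of subsidy.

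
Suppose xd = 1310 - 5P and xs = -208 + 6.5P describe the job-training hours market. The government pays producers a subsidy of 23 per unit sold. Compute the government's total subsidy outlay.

Pre-subsidy: 1310 - 5P = -208 + 6.5P gives P* = 132, x* = 650.
With the subsidy, sellers receive Ps = Pb + 23 for each unit, where Pb is the price buyers pay.
Supply in terms of Pb becomes xs = -208 + 6.5(Pb + 23) = -58.5 + 6.5Pb. Setting this equal to demand: 1310 - 5Pb = -58.5 + 6.5Pb, so Pb = 119.
Sellers receive Ps = 119 + 23 = 142; x' = 1310 − 5·119 = 715.
Government outlay = subsidy × quantity = 23 × 715 = 16445.

Government cost = 16445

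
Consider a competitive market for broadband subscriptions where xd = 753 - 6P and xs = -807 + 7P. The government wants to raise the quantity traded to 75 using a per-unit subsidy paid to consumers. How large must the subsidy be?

At x = 75, invert demand for the buyer price: Pb = (753 − 75)/6 = 113; invert supply for the seller price: Ps = (75 − (-807))/7 = 126.
The subsidy must fill the gap: s = Ps − Pb = 126 − 113 = 13.

Required subsidy s = 13 per unit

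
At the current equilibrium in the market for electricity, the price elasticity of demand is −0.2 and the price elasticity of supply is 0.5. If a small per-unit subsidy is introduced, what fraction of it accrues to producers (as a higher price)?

Producer share = 2/7

For a small subsidy around the equilibrium, the benefit split depends on the relative slopes, which at a point are proportional to the elasticities.
Buyer share = εs/(εs + |εd|) = 0.5/(0.5 + 0.2) = 5/7; seller share = |εd|/(εs + |εd|) = 2/7.
So producers capture 2/7 of the subsidy.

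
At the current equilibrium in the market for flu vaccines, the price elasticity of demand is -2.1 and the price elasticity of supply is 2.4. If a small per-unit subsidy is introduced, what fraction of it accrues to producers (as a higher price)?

Producer share = 7/15

For a small subsidy around the equilibrium, the benefit split depends on the relative slopes, which at a point are proportional to the elasticities.
Buyer share = εs/(εs + |εd|) = 2.4/(2.4 + 2.1) = 8/15; seller share = |εd|/(εs + |εd|) = 7/15.
So producers capture 7/15 of the subsidy.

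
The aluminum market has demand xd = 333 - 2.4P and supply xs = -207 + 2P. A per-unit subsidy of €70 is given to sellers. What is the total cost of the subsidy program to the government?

Pre-subsidy: 333 - 2.4P = -207 + 2P gives P* = 1350/11, x* = 423/11.
With the subsidy, sellers receive Ps = Pb + 70 for each unit, where Pb is the price buyers pay.
Supply in terms of Pb becomes xs = -207 + 2(Pb + 70) = -67 + 2Pb. Setting this equal to demand: 333 - 2.4Pb = -67 + 2Pb, so Pb = 1000/11.
Sellers receive Ps = 1000/11 + 70 = 1770/11; x' = 333 − 2.4·(1000/11) = 1263/11.
Government outlay = subsidy × quantity = 70 × 1263/11 = 88410/11.

Government cost = 88410/11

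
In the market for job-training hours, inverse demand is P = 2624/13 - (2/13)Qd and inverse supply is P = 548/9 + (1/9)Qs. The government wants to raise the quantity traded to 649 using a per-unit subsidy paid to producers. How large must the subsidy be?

At Q = 649, from the demand curve buyers pay Pb = 2624/13 − (2/13)·649 = 102; from the supply curve sellers need Ps = 548/9 + (1/9)·649 = 133.
The subsidy must fill the gap: s = Ps − Pb = 133 − 102 = 31.

Required subsidy s = 31 per unit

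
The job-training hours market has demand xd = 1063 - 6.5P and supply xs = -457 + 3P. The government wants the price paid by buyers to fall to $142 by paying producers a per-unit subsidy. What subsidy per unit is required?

At a buyer price of 142, quantity demanded is 1063 − 6.5·142 = 140.
Sellers supply 140 only when they receive Ps with -457 + 3·Ps = 140, i.e. Ps = 199.
s = Ps − Pb = 199 − 142 = 57.

Required subsidy s = $57 per unit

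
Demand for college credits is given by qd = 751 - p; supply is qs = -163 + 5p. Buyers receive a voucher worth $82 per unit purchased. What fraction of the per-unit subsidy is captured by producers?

Producer share = 1/6

Pre-subsidy: 751 - p = -163 + 5p gives p* = 457/3, q* = 1796/3.
With the rebate, buyers effectively pay pb = ps − 82, where ps is the price sellers receive.
Demand in terms of ps becomes qd = 751 − 1(ps − 82) = 833 - ps. Setting this equal to supply: 833 - ps = -163 + 5ps, so ps = 166.
Buyers pay pb = 166 − 82 = 84; q' = -163 + 5·166 = 667.
Buyers' price falls by p* − pb = 457/3 − 84 = 205/3; sellers' price rises by ps − p* = 166 − 457/3 = 41/3.
So producers capture (41/3)/82 = 1/6 of each unit of subsidy.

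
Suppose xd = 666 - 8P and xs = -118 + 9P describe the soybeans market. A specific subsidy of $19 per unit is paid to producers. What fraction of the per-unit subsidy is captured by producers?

Pre-subsidy: 666 - 8P = -118 + 9P gives P* = 784/17, x* = 5050/17.
With the subsidy, sellers receive Ps = Pb + 19 for each unit, where Pb is the price buyers pay.
Supply in terms of Pb becomes xs = -118 + 9(Pb + 19) = 53 + 9Pb. Setting this equal to demand: 666 - 8Pb = 53 + 9Pb, so Pb = 613/17.
Sellers receive Ps = 613/17 + 19 = 936/17; x' = 666 − 8·(613/17) = 6418/17.
Buyers' price falls by P* − Pb = 784/17 − 613/17 = 171/17; sellers' price rises by Ps − P* = 936/17 − 784/17 = 152/17.
So producers capture (152/17)/19 = 8/17 of each unit of subsidy.

Producer share = 8/17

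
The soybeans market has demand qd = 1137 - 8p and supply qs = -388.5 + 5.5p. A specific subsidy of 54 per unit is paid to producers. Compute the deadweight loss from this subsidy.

Deadweight loss = 4752

Pre-subsidy: 1137 - 8p = -388.5 + 5.5p gives p* = 113, q* = 233.
With the subsidy, sellers receive ps = pb + 54 for each unit, where pb is the price buyers pay.
Supply in terms of pb becomes qs = -388.5 + 5.5(pb + 54) = -91.5 + 5.5pb. Setting this equal to demand: 1137 - 8pb = -91.5 + 5.5pb, so pb = 91.
Sellers receive ps = 91 + 54 = 145; q' = 1137 − 8·91 = 409.
The subsidy expands output by 409 − 233 = 176 past the efficient level; on those units the gap between marginal cost and willingness to pay runs from 0 up to 54.
DWL = ½ × 54 × 176 = 4752.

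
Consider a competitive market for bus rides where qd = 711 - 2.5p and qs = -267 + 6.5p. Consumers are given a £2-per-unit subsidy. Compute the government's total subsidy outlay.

Pre-subsidy: 711 - 2.5p = -267 + 6.5p gives p* = 326/3, q* = 1318/3.
With the rebate, buyers effectively pay pb = ps − 2, where ps is the price sellers receive.
Demand in terms of ps becomes qd = 711 − 2.5(ps − 2) = 716 - 2.5ps. Setting this equal to supply: 716 - 2.5ps = -267 + 6.5ps, so ps = 983/9.
Buyers pay pb = 983/9 − 2 = 965/9; q' = -267 + 6.5·(983/9) = 7973/18.
Government outlay = subsidy × quantity = 2 × 7973/18 = 7973/9.

Government cost = 7973/9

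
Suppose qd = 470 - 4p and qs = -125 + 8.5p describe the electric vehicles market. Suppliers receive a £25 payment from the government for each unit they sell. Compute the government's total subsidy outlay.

Pre-subsidy: 470 - 4p = -125 + 8.5p gives p* = 47.6, q* = 279.6.
With the subsidy, sellers receive ps = pb + 25 for each unit, where pb is the price buyers pay.
Supply in terms of pb becomes qs = -125 + 8.5(pb + 25) = 87.5 + 8.5pb. Setting this equal to demand: 470 - 4pb = 87.5 + 8.5pb, so pb = 30.6.
Sellers receive ps = 30.6 + 25 = 55.6; q' = 470 − 4·30.6 = 347.6.
Government outlay = subsidy × quantity = 25 × 347.6 = 8690.

Government cost = £8690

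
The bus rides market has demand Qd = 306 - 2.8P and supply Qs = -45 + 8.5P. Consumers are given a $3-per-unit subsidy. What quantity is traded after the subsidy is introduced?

Pre-subsidy: 306 - 2.8P = -45 + 8.5P gives P* = 3510/113, Q* = 24750/113.
With the rebate, buyers effectively pay Pb = Ps − 3, where Ps is the price sellers receive.
Demand in terms of Ps becomes Qd = 306 − 2.8(Ps − 3) = 314.4 - 2.8Ps. Setting this equal to supply: 314.4 - 2.8Ps = -45 + 8.5Ps, so Ps = 3594/113.
Buyers pay Pb = 3594/113 − 3 = 3255/113; Q' = -45 + 8.5·(3594/113) = 25464/113.

Q' = 25464/113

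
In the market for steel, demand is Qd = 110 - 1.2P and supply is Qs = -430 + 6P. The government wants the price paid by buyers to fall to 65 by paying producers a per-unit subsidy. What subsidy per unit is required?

Required subsidy s = 12 per unit

At a buyer price of 65, quantity demanded is 110 − 1.2·65 = 32.
Sellers supply 32 only when they receive Ps with -430 + 6·Ps = 32, i.e. Ps = 77.
s = Ps − Pb = 77 − 65 = 12.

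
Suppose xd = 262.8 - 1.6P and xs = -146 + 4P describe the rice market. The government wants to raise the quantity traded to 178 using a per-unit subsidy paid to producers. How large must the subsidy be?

At x = 178, invert demand for the buyer price: Pb = (262.8 − 178)/1.6 = 53; invert supply for the seller price: Ps = (178 − (-146))/4 = 81.
The subsidy must fill the gap: s = Ps − Pb = 81 − 53 = 28.

Required subsidy s = 28 per unit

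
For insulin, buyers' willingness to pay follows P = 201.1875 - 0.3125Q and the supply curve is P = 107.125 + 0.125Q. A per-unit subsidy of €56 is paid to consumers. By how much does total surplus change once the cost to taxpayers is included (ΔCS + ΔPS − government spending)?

Pre-subsidy: 201.1875 - 0.3125Q = 107.125 + 0.125Q gives Q* = 215 and P* = 134.
With the rebate, buyers effectively pay Pb = Ps − 56, where Ps is the price sellers receive.
On the curves, Pb = 201.1875 - 0.3125Q and Ps = 107.125 + 0.125Q; the wedge Ps − Pb = 56 gives 107.125 + 0.125Q − (201.1875 - 0.3125Q) = 56, so Q' = 343.
Then Pb = 201.1875 − 0.3125·343 = 94 and Ps = 107.125 + 0.125·343 = 150.
ΔCS = ½(215 + 343)(134 − 94) = 11160; ΔPS = ½(215 + 343)(150 − 134) = 4464.
Government spending = 56 × 343 = 19208.
Net change = 11160 + 4464 − 19208 = -3584. The loss equals the DWL triangle ½·56·128.

Net change in total surplus = -€3584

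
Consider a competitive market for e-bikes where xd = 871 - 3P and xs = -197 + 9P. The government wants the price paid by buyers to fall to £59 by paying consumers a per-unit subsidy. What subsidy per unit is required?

Required subsidy s = £40 per unit

At a buyer price of 59, quantity demanded is 871 − 3·59 = 694.
Sellers supply 694 only when they receive Ps with -197 + 9·Ps = 694, i.e. Ps = 99.
s = Ps − Pb = 99 − 59 = 40.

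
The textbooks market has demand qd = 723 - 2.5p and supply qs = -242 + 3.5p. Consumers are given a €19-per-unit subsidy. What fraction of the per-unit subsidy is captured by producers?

Producer share = 5/12

Pre-subsidy: 723 - 2.5p = -242 + 3.5p gives p* = 965/6, q* = 3851/12.
With the rebate, buyers effectively pay pb = ps − 19, where ps is the price sellers receive.
Demand in terms of ps becomes qd = 723 − 2.5(ps − 19) = 770.5 - 2.5ps. Setting this equal to supply: 770.5 - 2.5ps = -242 + 3.5ps, so ps = 168.75.
Buyers pay pb = 168.75 − 19 = 149.75; q' = -242 + 3.5·168.75 = 348.625.
Buyers' price falls by p* − pb = 965/6 − 149.75 = 133/12; sellers' price rises by ps − p* = 168.75 − 965/6 = 95/12.
So producers capture (95/12)/19 = 5/12 of each unit of subsidy.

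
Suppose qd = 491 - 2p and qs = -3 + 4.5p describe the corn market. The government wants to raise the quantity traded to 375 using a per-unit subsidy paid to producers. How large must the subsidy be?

Required subsidy s = 26 per unit

At q = 375, invert demand for the buyer price: pb = (491 − 375)/2 = 58; invert supply for the seller price: ps = (375 − (-3))/4.5 = 84.
The subsidy must fill the gap: s = ps − pb = 84 − 58 = 26.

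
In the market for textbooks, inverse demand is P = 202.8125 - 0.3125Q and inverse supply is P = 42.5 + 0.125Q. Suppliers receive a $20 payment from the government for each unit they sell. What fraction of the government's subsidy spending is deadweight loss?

DWL / government spending = 32/577

Pre-subsidy: 202.8125 - 0.3125Q = 42.5 + 0.125Q gives Q* = 2565/7 and P* = 4945/56.
With the subsidy, sellers receive Ps = Pb + 20 for each unit, where Pb is the price buyers pay.
On the curves, Pb = 202.8125 - 0.3125Q and Ps = 42.5 + 0.125Q; the wedge Ps − Pb = 20 gives 42.5 + 0.125Q − (202.8125 - 0.3125Q) = 20, so Q' = 2885/7.
Then Pb = 202.8125 − 0.3125·(2885/7) = 4145/56 and Ps = 42.5 + 0.125·(2885/7) = 5265/56.
ΔCS = ½(2565/7 + 2885/7)(4945/56 − 4145/56) = 272500/49; ΔPS = ½(2565/7 + 2885/7)(5265/56 − 4945/56) = 109000/49.
Government spending = 20 × 2885/7 = 57700/7.
DWL = ½ × 20 × (2885/7 − 2565/7) = 3200/7; fraction = (3200/7) / (57700/7) = 32/577.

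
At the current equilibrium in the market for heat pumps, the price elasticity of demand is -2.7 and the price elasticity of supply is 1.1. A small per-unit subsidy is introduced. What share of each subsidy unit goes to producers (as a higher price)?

Producer share = 27/38

For a small subsidy around the equilibrium, the benefit split depends on the relative slopes, which at a point are proportional to the elasticities.
Buyer share = εs/(εs + |εd|) = 1.1/(1.1 + 2.7) = 11/38; seller share = |εd|/(εs + |εd|) = 27/38.
So producers capture 27/38 of the subsidy.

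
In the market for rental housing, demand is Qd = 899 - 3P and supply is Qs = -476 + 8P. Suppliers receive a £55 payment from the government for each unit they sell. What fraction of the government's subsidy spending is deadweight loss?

DWL / government spending = 15/161

Pre-subsidy: 899 - 3P = -476 + 8P gives P* = 125, Q* = 524.
With the subsidy, sellers receive Ps = Pb + 55 for each unit, where Pb is the price buyers pay.
Supply in terms of Pb becomes Qs = -476 + 8(Pb + 55) = -36 + 8Pb. Setting this equal to demand: 899 - 3Pb = -36 + 8Pb, so Pb = 85.
Sellers receive Ps = 85 + 55 = 140; Q' = 899 − 3·85 = 644.
ΔCS = ½(524 + 644)(125 − 85) = 23360; ΔPS = ½(524 + 644)(140 − 125) = 8760.
Government spending = 55 × 644 = 35420.
DWL = ½ × 55 × (644 − 524) = 3300; fraction = 3300 / 35420 = 15/161.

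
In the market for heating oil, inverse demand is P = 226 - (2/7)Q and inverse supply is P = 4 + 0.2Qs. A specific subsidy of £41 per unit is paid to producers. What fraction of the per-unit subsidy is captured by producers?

Pre-subsidy: 226 - (2/7)Q = 4 + 0.2Q gives Q* = 7770/17 and P* = 1622/17.
With the subsidy, sellers receive Ps = Pb + 41 for each unit, where Pb is the price buyers pay.
On the curves, Pb = 226 - (2/7)Q and Ps = 4 + 0.2Q; the wedge Ps − Pb = 41 gives 4 + 0.2Q − (226 - (2/7)Q) = 41, so Q' = 9205/17.
Then Pb = 226 − (2/7)·(9205/17) = 1212/17 and Ps = 4 + 0.2·(9205/17) = 1909/17.
Buyers' price falls by P* − Pb = 1622/17 − 1212/17 = 410/17; sellers' price rises by Ps − P* = 1909/17 − 1622/17 = 287/17.
So producers capture (287/17)/41 = 7/17 of each unit of subsidy.

Producer share = 7/17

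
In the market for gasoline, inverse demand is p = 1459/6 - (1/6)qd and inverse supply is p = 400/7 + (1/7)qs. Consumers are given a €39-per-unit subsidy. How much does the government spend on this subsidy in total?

Pre-subsidy: 1459/6 - (1/6)q = 400/7 + (1/7)q gives q* = 601 and p* = 143.
With the rebate, buyers effectively pay pb = ps − 39, where ps is the price sellers receive.
On the curves, pb = 1459/6 - (1/6)q and ps = 400/7 + (1/7)q; the wedge ps − pb = 39 gives 400/7 + (1/7)q − (1459/6 - (1/6)q) = 39, so q' = 727.
Then pb = 1459/6 − (1/6)·727 = 122 and ps = 400/7 + (1/7)·727 = 161.
Government outlay = subsidy × quantity = 39 × 727 = 28353.

Government cost = €28353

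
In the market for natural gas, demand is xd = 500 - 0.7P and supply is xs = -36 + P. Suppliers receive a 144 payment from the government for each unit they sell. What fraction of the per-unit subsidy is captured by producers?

Producer share = 7/17

Pre-subsidy: 500 - 0.7P = -36 + P gives P* = 5360/17, x* = 4748/17.
With the subsidy, sellers receive Ps = Pb + 144 for each unit, where Pb is the price buyers pay.
Supply in terms of Pb becomes xs = -36 + 1(Pb + 144) = 108 + Pb. Setting this equal to demand: 500 - 0.7Pb = 108 + Pb, so Pb = 3920/17.
Sellers receive Ps = 3920/17 + 144 = 6368/17; x' = 500 − 0.7·(3920/17) = 5756/17.
Buyers' price falls by P* − Pb = 5360/17 − 3920/17 = 1440/17; sellers' price rises by Ps − P* = 6368/17 − 5360/17 = 1008/17.
So producers capture (1008/17)/144 = 7/17 of each unit of subsidy.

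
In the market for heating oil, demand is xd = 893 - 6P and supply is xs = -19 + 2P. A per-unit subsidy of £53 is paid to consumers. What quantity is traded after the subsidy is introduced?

Pre-subsidy: 893 - 6P = -19 + 2P gives P* = 114, x* = 209.
With the rebate, buyers effectively pay Pb = Ps − 53, where Ps is the price sellers receive.
Demand in terms of Ps becomes xd = 893 − 6(Ps − 53) = 1211 - 6Ps. Setting this equal to supply: 1211 - 6Ps = -19 + 2Ps, so Ps = 153.75.
Buyers pay Pb = 153.75 − 53 = 100.75; x' = -19 + 2·153.75 = 288.5.

x' = 288.5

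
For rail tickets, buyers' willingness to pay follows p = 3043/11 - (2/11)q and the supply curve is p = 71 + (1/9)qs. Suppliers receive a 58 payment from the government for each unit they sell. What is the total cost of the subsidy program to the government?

Pre-subsidy: 3043/11 - (2/11)q = 71 + (1/9)q gives q* = 702 and p* = 149.
With the subsidy, sellers receive ps = pb + 58 for each unit, where pb is the price buyers pay.
On the curves, pb = 3043/11 - (2/11)q and ps = 71 + (1/9)q; the wedge ps − pb = 58 gives 71 + (1/9)q − (3043/11 - (2/11)q) = 58, so q' = 900.
Then pb = 3043/11 − (2/11)·900 = 113 and ps = 71 + (1/9)·900 = 171.
Government outlay = subsidy × quantity = 58 × 900 = 52200.

Government cost = 52200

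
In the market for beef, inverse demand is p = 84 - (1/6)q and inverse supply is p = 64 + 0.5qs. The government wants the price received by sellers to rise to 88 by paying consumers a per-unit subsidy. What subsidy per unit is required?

At a seller price of 88, quantity supplied is -128 + 2·88 = 48.
Buyers absorb 48 only when they pay pb = 84 − (1/6)·48 = 76.
s = ps − pb = 88 − 76 = 12.

Required subsidy s = 12 per unit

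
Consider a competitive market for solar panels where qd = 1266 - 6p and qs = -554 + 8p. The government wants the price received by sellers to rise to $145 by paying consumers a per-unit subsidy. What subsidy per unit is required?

At a seller price of 145, quantity supplied is -554 + 8·145 = 606.
Buyers absorb 606 only when they pay pb with 1266 − 6·pb = 606, i.e. pb = 110.
s = ps − pb = 145 − 110 = 35.

Required subsidy s = $35 per unit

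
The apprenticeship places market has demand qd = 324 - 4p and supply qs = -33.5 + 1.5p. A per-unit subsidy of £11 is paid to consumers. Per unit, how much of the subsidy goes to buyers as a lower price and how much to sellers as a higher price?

Pre-subsidy: 324 - 4p = -33.5 + 1.5p gives p* = 65, q* = 64.
With the rebate, buyers effectively pay pb = ps − 11, where ps is the price sellers receive.
Demand in terms of ps becomes qd = 324 − 4(ps − 11) = 368 - 4ps. Setting this equal to supply: 368 - 4ps = -33.5 + 1.5ps, so ps = 73.
Buyers pay pb = 73 − 11 = 62; q' = -33.5 + 1.5·73 = 76.
Buyers' price falls by p* − pb = 65 − 62 = 3; sellers' price rises by ps − p* = 73 − 65 = 8.

Buyers gain £3 per unit; sellers gain £8 per unit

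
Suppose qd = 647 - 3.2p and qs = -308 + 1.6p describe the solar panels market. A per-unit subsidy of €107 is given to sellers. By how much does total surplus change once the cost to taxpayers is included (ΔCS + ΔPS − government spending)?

Net change in total surplus = -91592/15

Pre-subsidy: 647 - 3.2p = -308 + 1.6p gives p* = 4775/24, q* = 31/3.
With the subsidy, sellers receive ps = pb + 107 for each unit, where pb is the price buyers pay.
Supply in terms of pb becomes qs = -308 + 1.6(pb + 107) = -136.8 + 1.6pb. Setting this equal to demand: 647 - 3.2pb = -136.8 + 1.6pb, so pb = 3919/24.
Sellers receive ps = 3919/24 + 107 = 6487/24; q' = 647 − 3.2·(3919/24) = 1867/15.
ΔCS = ½(31/3 + 1867/15)(4775/24 − 3919/24) = 36059/15; ΔPS = ½(31/3 + 1867/15)(6487/24 − 4775/24) = 72118/15.
Government spending = 107 × 1867/15 = 199769/15.
Net change = 36059/15 + 72118/15 − 199769/15 = -91592/15. The loss equals the DWL triangle ½·107·1712/15.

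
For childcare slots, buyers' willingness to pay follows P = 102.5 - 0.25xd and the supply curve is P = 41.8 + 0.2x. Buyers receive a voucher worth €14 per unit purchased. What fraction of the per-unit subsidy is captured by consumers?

Pre-subsidy: 102.5 - 0.25x = 41.8 + 0.2x gives x* = 1214/9 and P* = 619/9.
With the rebate, buyers effectively pay Pb = Ps − 14, where Ps is the price sellers receive.
On the curves, Pb = 102.5 - 0.25x and Ps = 41.8 + 0.2x; the wedge Ps − Pb = 14 gives 41.8 + 0.2x − (102.5 - 0.25x) = 14, so x' = 166.
Then Pb = 102.5 − 0.25·166 = 61 and Ps = 41.8 + 0.2·166 = 75.
Buyers' price falls by P* − Pb = 619/9 − 61 = 70/9; sellers' price rises by Ps − P* = 75 − 619/9 = 56/9.
So consumers capture (70/9)/14 = 5/9 of each unit of subsidy.

Consumer share = 5/9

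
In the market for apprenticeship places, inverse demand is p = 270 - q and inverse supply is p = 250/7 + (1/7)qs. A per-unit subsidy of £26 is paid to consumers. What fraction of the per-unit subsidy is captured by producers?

Pre-subsidy: 270 - q = 250/7 + (1/7)q gives q* = 205 and p* = 65.
With the rebate, buyers effectively pay pb = ps − 26, where ps is the price sellers receive.
On the curves, pb = 270 - q and ps = 250/7 + (1/7)q; the wedge ps − pb = 26 gives 250/7 + (1/7)q − (270 - q) = 26, so q' = 227.75.
Then pb = 270 − 1·227.75 = 42.25 and ps = 250/7 + (1/7)·227.75 = 68.25.
Buyers' price falls by p* − pb = 65 − 42.25 = 22.75; sellers' price rises by ps − p* = 68.25 − 65 = 3.25.
So producers capture 3.25/26 = 0.125 of each unit of subsidy.

Producer share = 0.125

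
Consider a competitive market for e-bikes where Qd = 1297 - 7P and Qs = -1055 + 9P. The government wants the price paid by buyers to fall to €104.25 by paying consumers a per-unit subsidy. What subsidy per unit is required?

Required subsidy s = €76 per unit

At a buyer price of 104.25, quantity demanded is 1297 − 7·104.25 = 567.25.
Sellers supply 567.25 only when they receive Ps with -1055 + 9·Ps = 567.25, i.e. Ps = 180.25.
s = Ps − Pb = 180.25 − 104.25 = 76.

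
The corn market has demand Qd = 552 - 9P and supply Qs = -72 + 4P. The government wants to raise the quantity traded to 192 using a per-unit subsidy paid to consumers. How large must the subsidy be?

At Q = 192, invert demand for the buyer price: Pb = (552 − 192)/9 = 40; invert supply for the seller price: Ps = (192 − (-72))/4 = 66.
The subsidy must fill the gap: s = Ps − Pb = 66 − 40 = 26.

Required subsidy s = 26 per unit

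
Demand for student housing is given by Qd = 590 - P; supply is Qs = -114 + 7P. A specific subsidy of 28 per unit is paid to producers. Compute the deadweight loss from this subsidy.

Pre-subsidy: 590 - P = -114 + 7P gives P* = 88, Q* = 502.
With the subsidy, sellers receive Ps = Pb + 28 for each unit, where Pb is the price buyers pay.
Supply in terms of Pb becomes Qs = -114 + 7(Pb + 28) = 82 + 7Pb. Setting this equal to demand: 590 - Pb = 82 + 7Pb, so Pb = 63.5.
Sellers receive Ps = 63.5 + 28 = 91.5; Q' = 590 − 1·63.5 = 526.5.
The subsidy expands output by 526.5 − 502 = 24.5 past the efficient level; on those units the gap between marginal cost and willingness to pay runs from 0 up to 28.
DWL = ½ × 28 × 24.5 = 343.

Deadweight loss = 343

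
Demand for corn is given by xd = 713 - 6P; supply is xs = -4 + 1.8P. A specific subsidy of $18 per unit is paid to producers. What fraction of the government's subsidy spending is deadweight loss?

DWL / government spending = 162/2423

Pre-subsidy: 713 - 6P = -4 + 1.8P gives P* = 1195/13, x* = 2099/13.
With the subsidy, sellers receive Ps = Pb + 18 for each unit, where Pb is the price buyers pay.
Supply in terms of Pb becomes xs = -4 + 1.8(Pb + 18) = 28.4 + 1.8Pb. Setting this equal to demand: 713 - 6Pb = 28.4 + 1.8Pb, so Pb = 1141/13.
Sellers receive Ps = 1141/13 + 18 = 1375/13; x' = 713 − 6·(1141/13) = 2423/13.
ΔCS = ½(2099/13 + 2423/13)(1195/13 − 1141/13) = 122094/169; ΔPS = ½(2099/13 + 2423/13)(1375/13 − 1195/13) = 406980/169.
Government spending = 18 × 2423/13 = 43614/13.
DWL = ½ × 18 × (2423/13 − 2099/13) = 2916/13; fraction = (2916/13) / (43614/13) = 162/2423.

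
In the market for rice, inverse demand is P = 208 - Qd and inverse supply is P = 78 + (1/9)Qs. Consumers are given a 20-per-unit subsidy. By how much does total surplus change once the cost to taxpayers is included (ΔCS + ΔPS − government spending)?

Pre-subsidy: 208 - Q = 78 + (1/9)Q gives Q* = 117 and P* = 91.
With the rebate, buyers effectively pay Pb = Ps − 20, where Ps is the price sellers receive.
On the curves, Pb = 208 - Q and Ps = 78 + (1/9)Q; the wedge Ps − Pb = 20 gives 78 + (1/9)Q − (208 - Q) = 20, so Q' = 135.
Then Pb = 208 − 1·135 = 73 and Ps = 78 + (1/9)·135 = 93.
ΔCS = ½(117 + 135)(91 − 73) = 2268; ΔPS = ½(117 + 135)(93 − 91) = 252.
Government spending = 20 × 135 = 2700.
Net change = 2268 + 252 − 2700 = -180. The loss equals the DWL triangle ½·20·18.

Net change in total surplus = -180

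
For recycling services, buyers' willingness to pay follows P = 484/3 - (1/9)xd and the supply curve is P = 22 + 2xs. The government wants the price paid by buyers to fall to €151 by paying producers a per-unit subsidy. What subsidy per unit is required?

At a buyer price of 151, quantity demanded is 1452 − 9·151 = 93.
Sellers supply 93 only when they receive Ps = 22 + 2·93 = 208.
s = Ps − Pb = 208 − 151 = 57.

Required subsidy s = €57 per unit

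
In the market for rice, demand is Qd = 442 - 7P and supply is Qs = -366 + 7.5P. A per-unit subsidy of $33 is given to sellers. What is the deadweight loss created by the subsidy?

Deadweight loss = 114345/58

Pre-subsidy: 442 - 7P = -366 + 7.5P gives P* = 1616/29, Q* = 1506/29.
With the subsidy, sellers receive Ps = Pb + 33 for each unit, where Pb is the price buyers pay.
Supply in terms of Pb becomes Qs = -366 + 7.5(Pb + 33) = -118.5 + 7.5Pb. Setting this equal to demand: 442 - 7Pb = -118.5 + 7.5Pb, so Pb = 1121/29.
Sellers receive Ps = 1121/29 + 33 = 2078/29; Q' = 442 − 7·(1121/29) = 4971/29.
The subsidy expands output by 4971/29 − 1506/29 = 3465/29 past the efficient level; on those units the gap between marginal cost and willingness to pay runs from 0 up to 33.
DWL = ½ × 33 × 3465/29 = 114345/58.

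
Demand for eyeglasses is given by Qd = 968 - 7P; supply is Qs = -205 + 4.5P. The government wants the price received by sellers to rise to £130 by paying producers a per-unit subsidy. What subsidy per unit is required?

Required subsidy s = £46 per unit

At a seller price of 130, quantity supplied is -205 + 4.5·130 = 380.
Buyers absorb 380 only when they pay Pb with 968 − 7·Pb = 380, i.e. Pb = 84.
s = Ps − Pb = 130 − 84 = 46.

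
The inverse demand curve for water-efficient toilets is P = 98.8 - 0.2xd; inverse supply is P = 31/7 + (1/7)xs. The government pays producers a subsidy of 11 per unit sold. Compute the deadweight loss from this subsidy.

Deadweight loss = 4235/24

Pre-subsidy: 98.8 - 0.2x = 31/7 + (1/7)x gives x* = 275.25 and P* = 43.75.
With the subsidy, sellers receive Ps = Pb + 11 for each unit, where Pb is the price buyers pay.
On the curves, Pb = 98.8 - 0.2x and Ps = 31/7 + (1/7)x; the wedge Ps − Pb = 11 gives 31/7 + (1/7)x − (98.8 - 0.2x) = 11, so x' = 922/3.
Then Pb = 98.8 − 0.2·(922/3) = 112/3 and Ps = 31/7 + (1/7)·(922/3) = 145/3.
The subsidy expands output by 922/3 − 275.25 = 385/12 past the efficient level; on those units the gap between marginal cost and willingness to pay runs from 0 up to 11.
DWL = ½ × 11 × 385/12 = 4235/24.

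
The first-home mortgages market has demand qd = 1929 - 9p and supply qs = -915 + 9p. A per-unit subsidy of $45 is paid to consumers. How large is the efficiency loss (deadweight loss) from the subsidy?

Deadweight loss = $4556.25

Pre-subsidy: 1929 - 9p = -915 + 9p gives p* = 158, q* = 507.
With the rebate, buyers effectively pay pb = ps − 45, where ps is the price sellers receive.
Demand in terms of ps becomes qd = 1929 − 9(ps − 45) = 2334 - 9ps. Setting this equal to supply: 2334 - 9ps = -915 + 9ps, so ps = 180.5.
Buyers pay pb = 180.5 − 45 = 135.5; q' = -915 + 9·180.5 = 709.5.
The subsidy expands output by 709.5 − 507 = 202.5 past the efficient level; on those units the gap between marginal cost and willingness to pay runs from 0 up to 45.
DWL = ½ × 45 × 202.5 = 4556.25.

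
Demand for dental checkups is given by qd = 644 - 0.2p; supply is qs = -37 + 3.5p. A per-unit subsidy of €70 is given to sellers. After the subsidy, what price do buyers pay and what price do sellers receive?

Pre-subsidy: 644 - 0.2p = -37 + 3.5p gives p* = 6810/37, q* = 22466/37.
With the subsidy, sellers receive ps = pb + 70 for each unit, where pb is the price buyers pay.
Supply in terms of pb becomes qs = -37 + 3.5(pb + 70) = 208 + 3.5pb. Setting this equal to demand: 644 - 0.2pb = 208 + 3.5pb, so pb = 4360/37.
Sellers receive ps = 4360/37 + 70 = 6950/37; q' = 644 − 0.2·(4360/37) = 22956/37.

Buyers pay 4360/37; sellers receive 6950/37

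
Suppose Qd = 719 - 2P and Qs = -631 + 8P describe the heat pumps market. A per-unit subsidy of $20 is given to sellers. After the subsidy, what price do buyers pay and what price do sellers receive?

Buyers pay $119; sellers receive $139

Pre-subsidy: 719 - 2P = -631 + 8P gives P* = 135, Q* = 449.
With the subsidy, sellers receive Ps = Pb + 20 for each unit, where Pb is the price buyers pay.
Supply in terms of Pb becomes Qs = -631 + 8(Pb + 20) = -471 + 8Pb. Setting this equal to demand: 719 - 2Pb = -471 + 8Pb, so Pb = 119.
Sellers receive Ps = 119 + 20 = 139; Q' = 719 − 2·119 = 481.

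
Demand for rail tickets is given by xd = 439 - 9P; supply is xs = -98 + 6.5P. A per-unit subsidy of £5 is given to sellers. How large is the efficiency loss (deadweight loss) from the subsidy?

Deadweight loss = 2925/62

Pre-subsidy: 439 - 9P = -98 + 6.5P gives P* = 1074/31, x* = 3943/31.
With the subsidy, sellers receive Ps = Pb + 5 for each unit, where Pb is the price buyers pay.
Supply in terms of Pb becomes xs = -98 + 6.5(Pb + 5) = -65.5 + 6.5Pb. Setting this equal to demand: 439 - 9Pb = -65.5 + 6.5Pb, so Pb = 1009/31.
Sellers receive Ps = 1009/31 + 5 = 1164/31; x' = 439 − 9·(1009/31) = 4528/31.
The subsidy expands output by 4528/31 − 3943/31 = 585/31 past the efficient level; on those units the gap between marginal cost and willingness to pay runs from 0 up to 5.
DWL = ½ × 5 × 585/31 = 2925/62.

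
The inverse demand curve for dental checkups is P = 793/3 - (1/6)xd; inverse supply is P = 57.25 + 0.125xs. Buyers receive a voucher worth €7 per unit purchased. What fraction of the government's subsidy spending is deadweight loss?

DWL / government spending = 6/367

Pre-subsidy: 793/3 - (1/6)x = 57.25 + 0.125x gives x* = 710 and P* = 146.
With the rebate, buyers effectively pay Pb = Ps − 7, where Ps is the price sellers receive.
On the curves, Pb = 793/3 - (1/6)x and Ps = 57.25 + 0.125x; the wedge Ps − Pb = 7 gives 57.25 + 0.125x − (793/3 - (1/6)x) = 7, so x' = 734.
Then Pb = 793/3 − (1/6)·734 = 142 and Ps = 57.25 + 0.125·734 = 149.
ΔCS = ½(710 + 734)(146 − 142) = 2888; ΔPS = ½(710 + 734)(149 − 146) = 2166.
Government spending = 7 × 734 = 5138.
DWL = ½ × 7 × (734 − 710) = 84; fraction = 84 / 5138 = 6/367.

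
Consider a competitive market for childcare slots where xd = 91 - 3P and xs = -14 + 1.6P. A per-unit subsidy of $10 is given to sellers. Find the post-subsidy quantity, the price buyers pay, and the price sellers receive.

x' = 758/23; buyers pay 445/23; sellers receive 675/23

Pre-subsidy: 91 - 3P = -14 + 1.6P gives P* = 525/23, x* = 518/23.
With the subsidy, sellers receive Ps = Pb + 10 for each unit, where Pb is the price buyers pay.
Supply in terms of Pb becomes xs = -14 + 1.6(Pb + 10) = 2 + 1.6Pb. Setting this equal to demand: 91 - 3Pb = 2 + 1.6Pb, so Pb = 445/23.
Sellers receive Ps = 445/23 + 10 = 675/23; x' = 91 − 3·(445/23) = 758/23.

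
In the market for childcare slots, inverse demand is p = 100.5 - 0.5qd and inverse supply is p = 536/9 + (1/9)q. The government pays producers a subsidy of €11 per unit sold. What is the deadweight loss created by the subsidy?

Pre-subsidy: 100.5 - 0.5q = 536/9 + (1/9)q gives q* = 67 and p* = 67.
With the subsidy, sellers receive ps = pb + 11 for each unit, where pb is the price buyers pay.
On the curves, pb = 100.5 - 0.5q and ps = 536/9 + (1/9)q; the wedge ps − pb = 11 gives 536/9 + (1/9)q − (100.5 - 0.5q) = 11, so q' = 85.
Then pb = 100.5 − 0.5·85 = 58 and ps = 536/9 + (1/9)·85 = 69.
The subsidy expands output by 85 − 67 = 18 past the efficient level; on those units the gap between marginal cost and willingness to pay runs from 0 up to 11.
DWL = ½ × 11 × 18 = 99.

Deadweight loss = €99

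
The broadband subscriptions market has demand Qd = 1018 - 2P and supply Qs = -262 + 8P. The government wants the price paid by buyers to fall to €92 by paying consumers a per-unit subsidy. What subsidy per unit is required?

Required subsidy s = €45 per unit

At a buyer price of 92, quantity demanded is 1018 − 2·92 = 834.
Sellers supply 834 only when they receive Ps with -262 + 8·Ps = 834, i.e. Ps = 137.
s = Ps − Pb = 137 − 92 = 45.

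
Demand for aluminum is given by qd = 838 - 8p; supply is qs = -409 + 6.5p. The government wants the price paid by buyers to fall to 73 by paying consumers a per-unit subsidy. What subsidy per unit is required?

Required subsidy s = 29 per unit

At a buyer price of 73, quantity demanded is 838 − 8·73 = 254.
Sellers supply 254 only when they receive ps with -409 + 6.5·ps = 254, i.e. ps = 102.
s = ps − pb = 102 − 73 = 29.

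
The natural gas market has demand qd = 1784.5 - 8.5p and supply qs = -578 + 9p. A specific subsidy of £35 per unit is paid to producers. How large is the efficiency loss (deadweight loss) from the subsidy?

Deadweight loss = £2677.5

Pre-subsidy: 1784.5 - 8.5p = -578 + 9p gives p* = 135, q* = 637.
With the subsidy, sellers receive ps = pb + 35 for each unit, where pb is the price buyers pay.
Supply in terms of pb becomes qs = -578 + 9(pb + 35) = -263 + 9pb. Setting this equal to demand: 1784.5 - 8.5pb = -263 + 9pb, so pb = 117.
Sellers receive ps = 117 + 35 = 152; q' = 1784.5 − 8.5·117 = 790.
The subsidy expands output by 790 − 637 = 153 past the efficient level; on those units the gap between marginal cost and willingness to pay runs from 0 up to 35.
DWL = ½ × 35 × 153 = 2677.5.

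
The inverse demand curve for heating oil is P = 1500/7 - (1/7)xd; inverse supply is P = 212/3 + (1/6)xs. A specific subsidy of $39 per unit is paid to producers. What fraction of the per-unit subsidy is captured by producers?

Producer share = 7/13

Pre-subsidy: 1500/7 - (1/7)x = 212/3 + (1/6)x gives x* = 464 and P* = 148.
With the subsidy, sellers receive Ps = Pb + 39 for each unit, where Pb is the price buyers pay.
On the curves, Pb = 1500/7 - (1/7)x and Ps = 212/3 + (1/6)x; the wedge Ps − Pb = 39 gives 212/3 + (1/6)x − (1500/7 - (1/7)x) = 39, so x' = 590.
Then Pb = 1500/7 − (1/7)·590 = 130 and Ps = 212/3 + (1/6)·590 = 169.
Buyers' price falls by P* − Pb = 148 − 130 = 18; sellers' price rises by Ps − P* = 169 − 148 = 21.
So producers capture 21/39 = 7/13 of each unit of subsidy.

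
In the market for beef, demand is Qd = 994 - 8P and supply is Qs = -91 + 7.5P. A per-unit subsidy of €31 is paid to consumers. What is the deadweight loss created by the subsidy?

Pre-subsidy: 994 - 8P = -91 + 7.5P gives P* = 70, Q* = 434.
With the rebate, buyers effectively pay Pb = Ps − 31, where Ps is the price sellers receive.
Demand in terms of Ps becomes Qd = 994 − 8(Ps − 31) = 1242 - 8Ps. Setting this equal to supply: 1242 - 8Ps = -91 + 7.5Ps, so Ps = 86.
Buyers pay Pb = 86 − 31 = 55; Q' = -91 + 7.5·86 = 554.
The subsidy expands output by 554 − 434 = 120 past the efficient level; on those units the gap between marginal cost and willingness to pay runs from 0 up to 31.
DWL = ½ × 31 × 120 = 1860.

Deadweight loss = €1860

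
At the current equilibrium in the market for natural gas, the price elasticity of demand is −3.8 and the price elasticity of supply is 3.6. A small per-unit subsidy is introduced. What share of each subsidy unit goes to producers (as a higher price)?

For a small subsidy around the equilibrium, the benefit split depends on the relative slopes, which at a point are proportional to the elasticities.
Buyer share = εs/(εs + |εd|) = 3.6/(3.6 + 3.8) = 18/37; seller share = |εd|/(εs + |εd|) = 19/37.
So producers capture 19/37 of the subsidy.

Producer share = 19/37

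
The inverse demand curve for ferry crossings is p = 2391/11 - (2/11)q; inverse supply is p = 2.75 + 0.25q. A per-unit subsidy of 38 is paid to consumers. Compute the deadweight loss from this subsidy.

Pre-subsidy: 2391/11 - (2/11)q = 2.75 + 0.25q gives q* = 497 and p* = 127.
With the rebate, buyers effectively pay pb = ps − 38, where ps is the price sellers receive.
On the curves, pb = 2391/11 - (2/11)q and ps = 2.75 + 0.25q; the wedge ps − pb = 38 gives 2.75 + 0.25q − (2391/11 - (2/11)q) = 38, so q' = 585.
Then pb = 2391/11 − (2/11)·585 = 111 and ps = 2.75 + 0.25·585 = 149.
The subsidy expands output by 585 − 497 = 88 past the efficient level; on those units the gap between marginal cost and willingness to pay runs from 0 up to 38.
DWL = ½ × 38 × 88 = 1672.

Deadweight loss = 1672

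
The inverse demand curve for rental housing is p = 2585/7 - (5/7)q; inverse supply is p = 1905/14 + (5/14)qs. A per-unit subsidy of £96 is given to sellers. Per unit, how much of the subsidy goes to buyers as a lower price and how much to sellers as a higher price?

Pre-subsidy: 2585/7 - (5/7)q = 1905/14 + (5/14)q gives q* = 653/3 and p* = 4490/21.
With the subsidy, sellers receive ps = pb + 96 for each unit, where pb is the price buyers pay.
On the curves, pb = 2585/7 - (5/7)q and ps = 1905/14 + (5/14)q; the wedge ps − pb = 96 gives 1905/14 + (5/14)q − (2585/7 - (5/7)q) = 96, so q' = 4609/15.
Then pb = 2585/7 − (5/7)·(4609/15) = 3146/21 and ps = 1905/14 + (5/14)·(4609/15) = 5162/21.
Buyers' price falls by p* − pb = 4490/21 − 3146/21 = 64; sellers' price rises by ps − p* = 5162/21 − 4490/21 = 32.

Buyers gain £64 per unit; sellers gain £32 per unit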